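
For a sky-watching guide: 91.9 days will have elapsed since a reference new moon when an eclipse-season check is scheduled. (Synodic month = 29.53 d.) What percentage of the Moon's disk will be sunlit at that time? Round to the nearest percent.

12%

91.9/29.53 = 3.112 lunations, so 3 complete cycles and 3.31 d into the next.
Elongation θ = 360° × 3.31/29.53 ≈ 40.4°.
cos 40.4° = 0.762, so f = (1 − 0.762)/2 = 0.119, so 12%.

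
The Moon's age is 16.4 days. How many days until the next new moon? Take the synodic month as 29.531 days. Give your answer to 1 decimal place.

The next new moon completes the synodic month: 29.531 − 16.4 = 13.131 days.

13.1 days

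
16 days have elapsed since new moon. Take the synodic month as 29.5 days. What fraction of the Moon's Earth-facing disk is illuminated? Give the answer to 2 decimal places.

0.98

The Moon has covered 16/29.5 of its cycle, so θ ≈ 360° × 16/29.5 = 195.3°.
With cos θ = (-0.965), the lit fraction is (1 − (-0.965))/2 ≈ 0.982.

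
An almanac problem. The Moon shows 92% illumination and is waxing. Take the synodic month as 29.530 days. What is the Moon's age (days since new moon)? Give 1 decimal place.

cos θ = 1 − 2f = -0.840, giving a principal value of 147.1°.
Waxing ⇒ before full, so θ = 147.1°.
That fraction of the synodic month is 147.1/360 × 29.530 d ≈ 12.07 d.

12.1 days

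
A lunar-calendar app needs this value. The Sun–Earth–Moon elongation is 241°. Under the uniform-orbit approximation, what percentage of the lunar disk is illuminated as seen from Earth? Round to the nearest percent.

74%

f = (1 − cos 241°)/2 = (1 − (-0.485))/2 ≈ 0.742, i.e. 74%.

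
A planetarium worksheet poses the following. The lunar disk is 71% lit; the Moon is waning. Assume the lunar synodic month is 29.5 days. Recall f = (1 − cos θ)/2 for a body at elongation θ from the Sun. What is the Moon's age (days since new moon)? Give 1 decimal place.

20.1 days

Invert f = (1 − cos θ)/2 to get cos θ = 1 − 2(0.71) = -0.420, hence θ₀ = arccos -0.420 = 114.8°.
Since the Moon is past full (waning), take the reflex angle: θ = 360° − 114.8° = 245.2°.
At 360°/29.5 d per day, 245.2° corresponds to 20.09 days.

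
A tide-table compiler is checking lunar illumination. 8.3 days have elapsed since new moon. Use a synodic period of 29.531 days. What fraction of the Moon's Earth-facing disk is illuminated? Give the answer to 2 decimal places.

0.60

Elongation θ = 360° × 8.3/29.531 ≈ 101.2°.
cos 101.2° = (-0.194), so f = (1 − (-0.194))/2 = 0.597.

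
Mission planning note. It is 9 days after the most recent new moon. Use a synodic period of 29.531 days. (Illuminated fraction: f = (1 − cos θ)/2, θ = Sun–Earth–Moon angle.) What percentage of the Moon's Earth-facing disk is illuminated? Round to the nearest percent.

Elongation θ = 360° × 9/29.531 ≈ 109.7°.
cos 109.7° = (-0.337), so f = (1 − (-0.337))/2 = 0.669, so 67%.

67%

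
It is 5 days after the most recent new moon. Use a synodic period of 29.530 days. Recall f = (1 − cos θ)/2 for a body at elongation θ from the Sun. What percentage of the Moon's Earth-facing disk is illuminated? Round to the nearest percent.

26%

The Moon has covered 5/29.530 of its cycle, so θ ≈ 360° × 5/29.530 = 61.0°.
cos 61.0° = 0.485, so f = (1 − 0.485)/2 = 0.257, so 26%.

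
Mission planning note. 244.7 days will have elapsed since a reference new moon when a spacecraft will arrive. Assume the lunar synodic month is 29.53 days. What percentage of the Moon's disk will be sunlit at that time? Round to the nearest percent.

244.7 d spans 8 complete synodic months (8 × 29.53 = 236.24 d) plus 8.46 d.
Phase angle: θ = 360°·(8.46 d)/(29.53 d) = 103.1°.
cos 103.1° = (-0.227), so f = (1 − (-0.227))/2 = 0.614, so 61%.

61%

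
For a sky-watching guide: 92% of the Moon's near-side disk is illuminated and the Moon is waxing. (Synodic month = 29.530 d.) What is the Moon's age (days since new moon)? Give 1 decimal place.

From f = (1 − cos θ)/2: cos θ = 1 − 2×0.92 = -0.840; arccos → 147.1°.
Before full moon the principal value applies: θ = 147.1°.
Age = 29.530 × 147.1°/360° ≈ 12.07 days.

12.1 days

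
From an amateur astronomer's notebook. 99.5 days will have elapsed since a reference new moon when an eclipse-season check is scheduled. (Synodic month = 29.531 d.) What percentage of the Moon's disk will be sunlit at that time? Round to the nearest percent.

99.5 d spans 3 complete synodic months (3 × 29.531 = 88.59 d) plus 10.91 d.
Elongation θ = 360° × 10.91/29.531 ≈ 133.0°.
With cos θ = (-0.682), the lit fraction is (1 − (-0.682))/2 ≈ 0.841, so 84%.

84%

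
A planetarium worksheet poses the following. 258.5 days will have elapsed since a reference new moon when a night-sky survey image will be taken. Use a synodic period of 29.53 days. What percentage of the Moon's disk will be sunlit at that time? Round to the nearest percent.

258.5/29.53 = 8.754 lunations, so 8 complete cycles and 22.26 d into the next.
Phase angle: θ = 360°·(22.26 d)/(29.53 d) = 271.4°.
cos 271.4° = 0.024, so f = (1 − 0.024)/2 = 0.488, so 49%.

49%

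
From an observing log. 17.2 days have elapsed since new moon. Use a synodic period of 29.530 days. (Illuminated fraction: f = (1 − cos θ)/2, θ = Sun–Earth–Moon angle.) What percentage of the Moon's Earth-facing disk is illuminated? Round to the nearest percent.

93%

The Moon has covered 17.2/29.530 of its cycle, so θ ≈ 360° × 17.2/29.530 = 209.7°.
cos 209.7° = (-0.869), so f = (1 − (-0.869))/2 = 0.934, so 93%.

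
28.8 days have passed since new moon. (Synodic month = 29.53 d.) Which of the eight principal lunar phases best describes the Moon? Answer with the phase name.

new moon

At 28.8/29.53 of the cycle, θ ≈ 351° — the new moon range.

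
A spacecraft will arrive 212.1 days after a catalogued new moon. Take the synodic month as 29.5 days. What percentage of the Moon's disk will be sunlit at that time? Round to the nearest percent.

32%

212.1 d spans 7 complete synodic months (7 × 29.5 = 206.50 d) plus 5.60 d.
The Moon has covered 5.60/29.5 of its cycle, so θ ≈ 360° × 5.60/29.5 = 68.3°.
Illuminated fraction = (1 − cos 68.3°)/2 = (1 − 0.369)/2 ≈ 0.315, so 32%.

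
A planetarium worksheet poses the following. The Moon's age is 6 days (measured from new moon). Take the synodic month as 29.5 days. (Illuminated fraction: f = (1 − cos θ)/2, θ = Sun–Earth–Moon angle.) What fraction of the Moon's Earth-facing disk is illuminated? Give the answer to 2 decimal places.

0.36

The Moon has covered 6/29.5 of its cycle, so θ ≈ 360° × 6/29.5 = 73.2°.
cos 73.2° = 0.289, so f = (1 − 0.289)/2 = 0.356.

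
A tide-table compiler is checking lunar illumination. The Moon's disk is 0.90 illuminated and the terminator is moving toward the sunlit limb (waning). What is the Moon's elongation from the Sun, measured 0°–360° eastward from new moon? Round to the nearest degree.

From f = (1 − cos θ)/2: cos θ = 1 − 2×0.90 = -0.800; arccos → 143.1°.
Waning ⇒ past full, so θ = 360° − 143.1° = 216.9°.

217°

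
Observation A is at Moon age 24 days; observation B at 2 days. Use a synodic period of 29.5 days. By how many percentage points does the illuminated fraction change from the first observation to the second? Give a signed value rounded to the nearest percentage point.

-26 pp

θ₁ = 360° × 24/29.5 = 292.9°, f₁ = (1 − cos θ₁)/2 = 0.306.
θ₂ = 360° × 2/29.5 = 24.4°, f₂ = (1 − cos θ₂)/2 = 0.045.
Change = f₂ − f₁ = -0.261 → -26 percentage points.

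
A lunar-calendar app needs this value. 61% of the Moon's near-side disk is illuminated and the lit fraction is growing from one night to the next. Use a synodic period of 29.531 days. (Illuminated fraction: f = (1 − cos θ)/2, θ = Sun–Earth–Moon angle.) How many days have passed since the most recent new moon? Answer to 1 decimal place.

From f = (1 − cos θ)/2: cos θ = 1 − 2×0.61 = -0.220; arccos → 102.7°.
Waxing ⇒ before full, so θ = 102.7°.
Age = 29.531 × 102.7°/360° ≈ 8.43 days.

8.4 days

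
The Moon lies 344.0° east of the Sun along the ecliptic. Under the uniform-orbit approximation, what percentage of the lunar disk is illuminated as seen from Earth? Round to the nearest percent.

2%

f = (1 − cos 344.0°)/2 = (1 − 0.961)/2 ≈ 0.019, i.e. 2%.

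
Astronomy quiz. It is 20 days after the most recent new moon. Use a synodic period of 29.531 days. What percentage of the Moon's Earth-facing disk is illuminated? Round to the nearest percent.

72%

Elongation θ = 360° × 20/29.531 ≈ 243.8°.
Illuminated fraction = (1 − cos 243.8°)/2 = (1 − (-0.441))/2 ≈ 0.721, so 72%.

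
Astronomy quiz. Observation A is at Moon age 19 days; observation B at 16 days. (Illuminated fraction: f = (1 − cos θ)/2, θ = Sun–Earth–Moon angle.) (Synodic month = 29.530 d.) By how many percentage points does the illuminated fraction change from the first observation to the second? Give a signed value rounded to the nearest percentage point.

θ₁ = 360° × 19/29.530 = 231.6°, f₁ = (1 − cos θ₁)/2 = 0.810.
θ₂ = 360° × 16/29.530 = 195.1°, f₂ = (1 − cos θ₂)/2 = 0.983.
Change = f₂ − f₁ = +0.172 → +17 percentage points.

+17 pp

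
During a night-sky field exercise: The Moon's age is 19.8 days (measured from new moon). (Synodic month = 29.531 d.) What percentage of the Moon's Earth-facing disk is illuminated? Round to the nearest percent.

Elongation θ = 360° × 19.8/29.531 ≈ 241.4°.
cos 241.4° = (-0.479), so f = (1 − (-0.479))/2 = 0.740, so 74%.

74%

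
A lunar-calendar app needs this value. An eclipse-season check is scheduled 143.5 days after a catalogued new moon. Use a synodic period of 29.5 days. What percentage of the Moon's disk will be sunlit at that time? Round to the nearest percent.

143.5 d spans 4 complete synodic months (4 × 29.5 = 118.00 d) plus 25.50 d.
Phase angle: θ = 360°·(25.50 d)/(29.5 d) = 311.2°.
Illuminated fraction = (1 − cos 311.2°)/2 = (1 − 0.659)/2 ≈ 0.171, so 17%.

17%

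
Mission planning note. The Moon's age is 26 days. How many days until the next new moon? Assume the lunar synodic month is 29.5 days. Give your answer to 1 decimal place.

3.5 days

One full lunation from the last new moon is 29.5 d; remaining = 29.5 − 26 = 3.500 d.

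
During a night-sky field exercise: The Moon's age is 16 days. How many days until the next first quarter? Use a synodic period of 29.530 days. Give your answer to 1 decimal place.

First quarter occurs at elongation 90°, i.e. at age 29.530 × 90/360 = 7.383 d.
This lunation's first quarter (7.383 d) has passed, so add one period: 36.913 − 16 = 20.913 days.

20.9 days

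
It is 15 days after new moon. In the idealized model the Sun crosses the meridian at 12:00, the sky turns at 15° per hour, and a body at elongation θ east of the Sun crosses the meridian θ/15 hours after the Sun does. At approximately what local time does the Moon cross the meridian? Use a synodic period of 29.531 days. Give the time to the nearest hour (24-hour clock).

Elongation θ = 360° × 15/29.531 ≈ 182.9°.
At 15° of sky rotation per hour, 182.9° corresponds to a 12.19 h lag.
12:00 + 12.19 h ≈ 00:11 → 00:00 to the nearest hour.

00:00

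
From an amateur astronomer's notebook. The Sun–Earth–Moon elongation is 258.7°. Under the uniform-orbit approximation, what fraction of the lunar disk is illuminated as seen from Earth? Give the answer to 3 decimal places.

0.598

f = (1 − cos 258.7°)/2 = (1 − (-0.196))/2 ≈ 0.598.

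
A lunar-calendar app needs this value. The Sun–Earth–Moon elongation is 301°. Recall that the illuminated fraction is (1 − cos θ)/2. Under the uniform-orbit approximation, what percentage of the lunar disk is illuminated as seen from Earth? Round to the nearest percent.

24%

f = (1 − cos 301°)/2 = (1 − 0.515)/2 ≈ 0.242, i.e. 24%.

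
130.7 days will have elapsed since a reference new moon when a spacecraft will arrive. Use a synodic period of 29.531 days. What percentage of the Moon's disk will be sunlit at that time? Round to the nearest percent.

Reduce mod P: 130.7 − 4×29.531 = 12.58 d into the current lunation.
Phase angle: θ = 360°·(12.58 d)/(29.531 d) = 153.3°.
Illuminated fraction = (1 − cos 153.3°)/2 = (1 − (-0.893))/2 ≈ 0.947, so 95%.

95%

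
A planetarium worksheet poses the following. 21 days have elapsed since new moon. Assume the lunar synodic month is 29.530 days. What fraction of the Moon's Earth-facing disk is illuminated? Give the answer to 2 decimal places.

0.62

Elongation θ = 360° × 21/29.530 ≈ 256.0°.
With cos θ = (-0.242), the lit fraction is (1 − (-0.242))/2 ≈ 0.621.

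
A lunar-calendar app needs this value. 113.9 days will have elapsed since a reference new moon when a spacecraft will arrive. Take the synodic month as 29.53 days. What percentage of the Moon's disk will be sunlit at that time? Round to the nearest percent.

19%

113.9/29.53 = 3.857 lunations, so 3 complete cycles and 25.31 d into the next.
The Moon has covered 25.31/29.53 of its cycle, so θ ≈ 360° × 25.31/29.53 = 308.6°.
Illuminated fraction = (1 − cos 308.6°)/2 = (1 − 0.623)/2 ≈ 0.188, so 19%.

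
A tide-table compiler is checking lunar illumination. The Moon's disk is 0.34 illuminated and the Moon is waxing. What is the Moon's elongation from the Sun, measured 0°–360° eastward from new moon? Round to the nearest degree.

71°

cos θ = 1 − 2f = 0.320, giving a principal value of 71.3°.
The Moon is waxing (0°–180°), so θ = 71.3° directly.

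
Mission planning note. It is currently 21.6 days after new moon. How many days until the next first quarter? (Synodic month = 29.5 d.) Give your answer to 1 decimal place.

15.3 days

First quarter is 0.25 of the way through the cycle: age 0.25 × 29.5 = 7.375 d.
This lunation's first quarter (7.375 d) has passed, so add one period: 36.875 − 21.6 = 15.275 days.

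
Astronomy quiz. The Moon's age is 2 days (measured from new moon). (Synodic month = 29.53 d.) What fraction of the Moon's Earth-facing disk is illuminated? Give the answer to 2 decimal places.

0.04

Elongation θ = 360° × 2/29.53 ≈ 24.4°.
With cos θ = 0.911, the lit fraction is (1 − 0.911)/2 ≈ 0.045.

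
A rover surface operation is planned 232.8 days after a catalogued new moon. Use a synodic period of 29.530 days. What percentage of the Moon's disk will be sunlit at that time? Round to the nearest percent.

13%

232.8 d spans 7 complete synodic months (7 × 29.530 = 206.71 d) plus 26.09 d.
Elongation θ = 360° × 26.09/29.530 ≈ 318.1°.
cos 318.1° = 0.744, so f = (1 − 0.744)/2 = 0.128, so 13%.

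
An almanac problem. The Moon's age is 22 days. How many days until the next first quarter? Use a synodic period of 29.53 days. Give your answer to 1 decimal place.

14.9 days

First quarter is 0.25 of the way through the cycle: age 0.25 × 29.53 = 7.383 d.
Already past this cycle's first quarter; the next is at 7.383 + 29.53 = 36.913 d, so 36.913 − 22 = 14.913 days.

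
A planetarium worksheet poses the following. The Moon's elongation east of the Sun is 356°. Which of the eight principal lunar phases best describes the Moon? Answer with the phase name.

new moon

The new moon sector spans roughly -22°–22°; 356° falls inside it.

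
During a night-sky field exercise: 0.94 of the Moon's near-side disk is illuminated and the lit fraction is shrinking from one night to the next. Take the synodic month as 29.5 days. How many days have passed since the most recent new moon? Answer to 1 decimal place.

17.1 days

cos θ = 1 − 2f = -0.880, giving a principal value of 151.6°.
A waning Moon lies in 180°–360°, so θ = 360° − 151.6° = 208.4°.
Age = 29.5 × 208.4°/360° ≈ 17.07 days.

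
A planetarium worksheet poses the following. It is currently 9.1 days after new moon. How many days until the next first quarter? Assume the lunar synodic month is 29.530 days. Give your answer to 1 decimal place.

27.8 days

First quarter is 0.25 of the way through the cycle: age 0.25 × 29.530 = 7.383 d.
This lunation's first quarter (7.383 d) has passed, so add one period: 36.913 − 9.1 = 27.813 days.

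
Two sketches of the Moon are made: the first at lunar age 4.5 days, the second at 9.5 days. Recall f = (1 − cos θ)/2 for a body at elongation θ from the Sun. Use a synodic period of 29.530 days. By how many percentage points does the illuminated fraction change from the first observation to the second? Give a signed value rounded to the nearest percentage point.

+51 pp

θ₁ = 360° × 4.5/29.530 = 54.9°, f₁ = (1 − cos θ₁)/2 = 0.212.
θ₂ = 360° × 9.5/29.530 = 115.8°, f₂ = (1 − cos θ₂)/2 = 0.718.
Change = f₂ − f₁ = +0.506 → +51 percentage points.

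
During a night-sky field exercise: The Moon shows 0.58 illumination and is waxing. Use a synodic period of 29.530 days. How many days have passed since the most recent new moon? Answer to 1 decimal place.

Invert f = (1 − cos θ)/2 to get cos θ = 1 − 2(0.58) = -0.160, hence θ₀ = arccos -0.160 = 99.2°.
The Moon is waxing (0°–180°), so θ = 99.2° directly.
At 360°/29.530 d per day, 99.2° corresponds to 8.14 days.

8.1 days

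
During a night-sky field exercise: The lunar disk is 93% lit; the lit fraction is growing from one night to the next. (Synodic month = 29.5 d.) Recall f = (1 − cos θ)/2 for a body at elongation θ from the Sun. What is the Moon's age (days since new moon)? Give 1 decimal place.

From f = (1 − cos θ)/2: cos θ = 1 − 2×0.93 = -0.860; arccos → 149.3°.
The Moon is waxing (0°–180°), so θ = 149.3° directly.
At 360°/29.5 d per day, 149.3° corresponds to 12.24 days.

12.2 days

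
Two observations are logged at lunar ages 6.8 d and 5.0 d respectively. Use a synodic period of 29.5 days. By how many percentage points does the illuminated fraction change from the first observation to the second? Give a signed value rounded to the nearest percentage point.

-18 percentage points

θ₁ = 360° × 6.8/29.5 = 83.0°, f₁ = (1 − cos θ₁)/2 = 0.439.
θ₂ = 360° × 5.0/29.5 = 61.0°, f₂ = (1 − cos θ₂)/2 = 0.258.
Change = f₂ − f₁ = -0.181 → -18 percentage points.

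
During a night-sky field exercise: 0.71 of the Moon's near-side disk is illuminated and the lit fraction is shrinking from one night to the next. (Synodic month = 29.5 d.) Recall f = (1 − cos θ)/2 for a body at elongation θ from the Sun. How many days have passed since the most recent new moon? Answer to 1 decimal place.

Invert f = (1 − cos θ)/2 to get cos θ = 1 − 2(0.71) = -0.420, hence θ₀ = arccos -0.420 = 114.8°.
A waning Moon lies in 180°–360°, so θ = 360° − 114.8° = 245.2°.
At 360°/29.5 d per day, 245.2° corresponds to 20.09 days.

20.1 days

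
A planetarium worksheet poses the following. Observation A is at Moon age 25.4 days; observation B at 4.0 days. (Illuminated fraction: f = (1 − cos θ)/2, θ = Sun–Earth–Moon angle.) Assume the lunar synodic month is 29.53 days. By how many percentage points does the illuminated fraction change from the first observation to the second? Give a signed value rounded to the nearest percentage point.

-1 pp

First observation: θ = 360°·25.4/29.53 = 309.7°, so f = 0.181.
Second observation: θ = 48.8°, f = 0.170.
Δf = 0.170 − 0.181 = -0.011, i.e. -1 pp.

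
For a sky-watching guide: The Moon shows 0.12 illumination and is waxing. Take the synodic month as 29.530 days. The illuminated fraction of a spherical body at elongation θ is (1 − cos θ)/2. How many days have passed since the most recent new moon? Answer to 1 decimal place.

Invert f = (1 − cos θ)/2 to get cos θ = 1 − 2(0.12) = 0.760, hence θ₀ = arccos 0.760 = 40.5°.
Waxing ⇒ before full, so θ = 40.5°.
Age = 29.530 × 40.5°/360° ≈ 3.33 days.

3.3 days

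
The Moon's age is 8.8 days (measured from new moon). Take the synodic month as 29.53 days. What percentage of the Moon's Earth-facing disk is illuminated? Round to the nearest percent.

65%

Phase angle: θ = 360°·(8.8 d)/(29.53 d) = 107.3°.
Illuminated fraction = (1 − cos 107.3°)/2 = (1 − (-0.297))/2 ≈ 0.649, so 65%.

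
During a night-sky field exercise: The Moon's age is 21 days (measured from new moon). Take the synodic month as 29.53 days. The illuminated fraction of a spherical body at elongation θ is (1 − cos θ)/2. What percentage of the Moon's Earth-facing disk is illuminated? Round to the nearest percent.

Elongation θ = 360° × 21/29.53 ≈ 256.0°.
Illuminated fraction = (1 − cos 256.0°)/2 = (1 − (-0.242))/2 ≈ 0.621, so 62%.

62%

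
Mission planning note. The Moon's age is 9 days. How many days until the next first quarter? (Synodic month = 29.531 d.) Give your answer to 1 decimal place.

First quarter occurs at elongation 90°, i.e. at age 29.531 × 90/360 = 7.383 d.
Already past this cycle's first quarter; the next is at 7.383 + 29.531 = 36.914 d, so 36.914 − 9 = 27.914 days.

27.9 days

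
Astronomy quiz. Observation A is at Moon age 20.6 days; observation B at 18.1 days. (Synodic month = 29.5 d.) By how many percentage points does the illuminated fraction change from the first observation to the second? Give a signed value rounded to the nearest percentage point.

+22 percentage points

First observation: θ = 360°·20.6/29.5 = 251.4°, so f = 0.660.
Second observation: θ = 220.9°, f = 0.878.
Δf = 0.878 − 0.660 = +0.218, i.e. +22 pp.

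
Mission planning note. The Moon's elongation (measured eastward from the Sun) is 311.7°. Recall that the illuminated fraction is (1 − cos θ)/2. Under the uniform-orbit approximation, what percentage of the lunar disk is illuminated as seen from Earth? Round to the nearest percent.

cos 311.7° = 0.665, so f = (1 − 0.665)/2 = 0.167, i.e. 17%.

17%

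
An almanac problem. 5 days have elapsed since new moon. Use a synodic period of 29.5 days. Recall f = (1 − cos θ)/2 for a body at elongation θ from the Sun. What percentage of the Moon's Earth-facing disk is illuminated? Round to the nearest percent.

Phase angle: θ = 360°·(5 d)/(29.5 d) = 61.0°.
cos 61.0° = 0.485, so f = (1 − 0.485)/2 = 0.258, so 26%.

26%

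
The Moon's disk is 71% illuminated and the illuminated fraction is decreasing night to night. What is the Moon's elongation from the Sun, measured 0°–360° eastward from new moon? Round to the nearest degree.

cos θ = 1 − 2f = -0.420, giving a principal value of 114.8°.
Waning ⇒ past full, so θ = 360° − 114.8° = 245.2°.

245°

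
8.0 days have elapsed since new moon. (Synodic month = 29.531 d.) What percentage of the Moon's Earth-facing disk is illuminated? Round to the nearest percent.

57%

Phase angle: θ = 360°·(8.0 d)/(29.531 d) = 97.5°.
Illuminated fraction = (1 − cos 97.5°)/2 = (1 − (-0.131))/2 ≈ 0.565, so 57%.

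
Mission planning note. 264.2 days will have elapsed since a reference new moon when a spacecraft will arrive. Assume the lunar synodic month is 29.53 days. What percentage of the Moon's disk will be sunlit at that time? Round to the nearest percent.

264.2/29.53 = 8.947 lunations, so 8 complete cycles and 27.96 d into the next.
Elongation θ = 360° × 27.96/29.53 ≈ 340.9°.
Illuminated fraction = (1 − cos 340.9°)/2 = (1 − 0.945)/2 ≈ 0.028, so 3%.

3%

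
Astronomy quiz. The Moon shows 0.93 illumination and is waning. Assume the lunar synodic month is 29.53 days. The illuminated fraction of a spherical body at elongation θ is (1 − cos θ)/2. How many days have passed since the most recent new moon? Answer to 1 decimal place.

cos θ = 1 − 2f = -0.860, giving a principal value of 149.3°.
Since the Moon is past full (waning), take the reflex angle: θ = 360° − 149.3° = 210.7°.
Age = 29.53 × 210.7°/360° ≈ 17.28 days.

17.3 days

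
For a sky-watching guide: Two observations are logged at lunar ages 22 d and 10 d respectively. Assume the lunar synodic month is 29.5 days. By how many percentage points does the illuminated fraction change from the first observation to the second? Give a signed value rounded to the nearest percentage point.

θ₁ = 360° × 22/29.5 = 268.5°, f₁ = (1 − cos θ₁)/2 = 0.513.
θ₂ = 360° × 10/29.5 = 122.0°, f₂ = (1 − cos θ₂)/2 = 0.765.
Change = f₂ − f₁ = +0.252 → +25 percentage points.

+25 percentage points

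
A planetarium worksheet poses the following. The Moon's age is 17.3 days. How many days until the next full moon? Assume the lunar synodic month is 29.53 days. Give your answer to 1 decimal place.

27.0 days

Full moon is 0.5 of the way through the cycle: age 0.5 × 29.53 = 14.765 d.
Already past this cycle's full moon; the next is at 14.765 + 29.53 = 44.295 d, so 44.295 − 17.3 = 26.995 days.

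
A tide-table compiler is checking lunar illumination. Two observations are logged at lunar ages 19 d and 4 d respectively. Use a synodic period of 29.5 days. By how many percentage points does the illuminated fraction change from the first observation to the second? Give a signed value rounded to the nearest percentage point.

-64 pp

First observation: θ = 360°·19/29.5 = 231.9°, so f = 0.809.
Second observation: θ = 48.8°, f = 0.171.
Δf = 0.171 − 0.809 = -0.638, i.e. -64 pp.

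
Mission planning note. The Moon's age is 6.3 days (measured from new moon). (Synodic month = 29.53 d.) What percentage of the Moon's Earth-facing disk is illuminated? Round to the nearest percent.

The Moon has covered 6.3/29.53 of its cycle, so θ ≈ 360° × 6.3/29.53 = 76.8°.
Illuminated fraction = (1 − cos 76.8°)/2 = (1 − 0.228)/2 ≈ 0.386, so 39%.

39%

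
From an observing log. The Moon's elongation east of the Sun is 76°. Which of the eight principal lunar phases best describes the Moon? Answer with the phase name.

The first quarter sector spans roughly 68°–112°; 76° falls inside it.

first quarter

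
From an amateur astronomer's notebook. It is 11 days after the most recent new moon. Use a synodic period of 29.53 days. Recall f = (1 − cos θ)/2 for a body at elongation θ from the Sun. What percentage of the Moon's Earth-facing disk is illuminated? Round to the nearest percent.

Phase angle: θ = 360°·(11 d)/(29.53 d) = 134.1°.
Illuminated fraction = (1 − cos 134.1°)/2 = (1 − (-0.696))/2 ≈ 0.848, so 85%.

85%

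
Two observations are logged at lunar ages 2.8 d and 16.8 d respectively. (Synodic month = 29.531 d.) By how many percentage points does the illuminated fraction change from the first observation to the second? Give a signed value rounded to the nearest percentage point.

θ₁ = 360° × 2.8/29.531 = 34.1°, f₁ = (1 − cos θ₁)/2 = 0.086.
θ₂ = 360° × 16.8/29.531 = 204.8°, f₂ = (1 − cos θ₂)/2 = 0.954.
Change = f₂ − f₁ = +0.868 → +87 percentage points.

+87 pp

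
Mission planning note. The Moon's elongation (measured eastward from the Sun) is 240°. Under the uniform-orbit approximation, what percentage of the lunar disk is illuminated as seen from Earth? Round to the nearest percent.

Half-versine of 240°: (1 − (-0.500))/2 = 0.750, i.e. 75%.

75%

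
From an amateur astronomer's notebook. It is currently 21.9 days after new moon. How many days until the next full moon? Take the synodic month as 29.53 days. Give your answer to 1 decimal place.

22.4 days

Full moon is 0.5 of the way through the cycle: age 0.5 × 29.53 = 14.765 d.
Already past this cycle's full moon; the next is at 14.765 + 29.53 = 44.295 d, so 44.295 − 21.9 = 22.395 days.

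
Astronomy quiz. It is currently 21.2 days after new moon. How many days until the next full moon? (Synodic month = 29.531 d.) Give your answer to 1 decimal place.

Full moon is 0.5 of the way through the cycle: age 0.5 × 29.531 = 14.765 d.
This lunation's full moon (14.765 d) has passed, so add one period: 44.296 − 21.2 = 23.096 days.

23.1 days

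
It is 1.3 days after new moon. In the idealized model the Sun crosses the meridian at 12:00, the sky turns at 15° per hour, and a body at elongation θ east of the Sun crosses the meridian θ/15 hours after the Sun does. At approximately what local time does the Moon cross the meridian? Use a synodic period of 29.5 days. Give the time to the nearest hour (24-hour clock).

13:00

Elongation θ = 360° × 1.3/29.5 ≈ 15.9°.
Delay after the Sun = 15.9° / (15°/h) ≈ 1.06 h.
12:00 + 1.06 h ≈ 13:03 → 13:00 to the nearest hour.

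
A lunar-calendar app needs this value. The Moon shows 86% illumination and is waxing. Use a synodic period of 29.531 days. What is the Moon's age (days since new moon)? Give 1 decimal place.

Invert f = (1 − cos θ)/2 to get cos θ = 1 − 2(0.86) = -0.720, hence θ₀ = arccos -0.720 = 136.1°.
Waxing ⇒ before full, so θ = 136.1°.
That fraction of the synodic month is 136.1/360 × 29.531 d ≈ 11.16 d.

11.2 days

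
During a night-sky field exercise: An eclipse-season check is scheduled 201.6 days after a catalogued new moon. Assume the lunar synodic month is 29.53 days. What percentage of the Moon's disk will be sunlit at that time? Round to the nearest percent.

27%

201.6 d spans 6 complete synodic months (6 × 29.53 = 177.18 d) plus 24.42 d.
The Moon has covered 24.42/29.53 of its cycle, so θ ≈ 360° × 24.42/29.53 = 297.7°.
cos 297.7° = 0.465, so f = (1 − 0.465)/2 = 0.268, so 27%.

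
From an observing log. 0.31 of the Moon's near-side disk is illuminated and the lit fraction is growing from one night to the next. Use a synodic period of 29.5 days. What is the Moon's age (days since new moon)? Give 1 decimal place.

From f = (1 − cos θ)/2: cos θ = 1 − 2×0.31 = 0.380; arccos → 67.7°.
Before full moon the principal value applies: θ = 67.7°.
Age = 29.5 × 67.7°/360° ≈ 5.54 days.

5.5 days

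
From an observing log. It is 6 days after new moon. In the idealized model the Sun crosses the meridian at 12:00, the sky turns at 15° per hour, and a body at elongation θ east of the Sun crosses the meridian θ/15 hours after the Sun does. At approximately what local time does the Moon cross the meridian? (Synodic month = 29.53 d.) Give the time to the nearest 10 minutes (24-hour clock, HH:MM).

16:50

The Moon has covered 6/29.53 of its cycle, so θ ≈ 360° × 6/29.53 = 73.1°.
The Moon trails the Sun by θ/15 = 73.1/15 ≈ 4.88 hours.
12:00 + 4.876 h ≈ 16:53 → 16:50 to the nearest ten minutes.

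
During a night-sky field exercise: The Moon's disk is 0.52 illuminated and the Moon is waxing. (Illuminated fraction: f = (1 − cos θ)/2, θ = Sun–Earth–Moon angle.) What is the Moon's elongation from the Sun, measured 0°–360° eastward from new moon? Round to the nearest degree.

From f = (1 − cos θ)/2: cos θ = 1 − 2×0.52 = -0.040; arccos → 92.3°.
The Moon is waxing (0°–180°), so θ = 92.3° directly.

92°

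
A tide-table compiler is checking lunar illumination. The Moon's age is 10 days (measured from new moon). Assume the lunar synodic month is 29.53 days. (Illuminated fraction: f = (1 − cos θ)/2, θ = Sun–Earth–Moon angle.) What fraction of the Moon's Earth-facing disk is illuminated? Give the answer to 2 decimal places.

0.76

Phase angle: θ = 360°·(10 d)/(29.53 d) = 121.9°.
cos 121.9° = (-0.529), so f = (1 − (-0.529))/2 = 0.764.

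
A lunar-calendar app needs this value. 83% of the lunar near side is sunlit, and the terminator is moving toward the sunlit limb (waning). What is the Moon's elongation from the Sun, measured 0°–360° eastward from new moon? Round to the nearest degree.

229°

cos θ = 1 − 2f = -0.660, giving a principal value of 131.3°.
Since the Moon is past full (waning), take the reflex angle: θ = 360° − 131.3° = 228.7°.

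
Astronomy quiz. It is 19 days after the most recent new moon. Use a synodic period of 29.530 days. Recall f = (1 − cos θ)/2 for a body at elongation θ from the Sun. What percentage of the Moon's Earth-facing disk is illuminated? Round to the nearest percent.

81%

The Moon has covered 19/29.530 of its cycle, so θ ≈ 360° × 19/29.530 = 231.6°.
cos 231.6° = (-0.621), so f = (1 − (-0.621))/2 = 0.810, so 81%.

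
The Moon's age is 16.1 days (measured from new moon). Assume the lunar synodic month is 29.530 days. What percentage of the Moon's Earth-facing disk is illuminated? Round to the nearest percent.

98%

The Moon has covered 16.1/29.530 of its cycle, so θ ≈ 360° × 16.1/29.530 = 196.3°.
With cos θ = (-0.960), the lit fraction is (1 − (-0.960))/2 ≈ 0.980, so 98%.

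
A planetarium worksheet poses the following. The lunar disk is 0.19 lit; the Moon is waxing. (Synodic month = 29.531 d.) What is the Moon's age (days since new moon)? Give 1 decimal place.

Invert f = (1 − cos θ)/2 to get cos θ = 1 − 2(0.19) = 0.620, hence θ₀ = arccos 0.620 = 51.7°.
Waxing ⇒ before full, so θ = 51.7°.
At 360°/29.531 d per day, 51.7° corresponds to 4.24 days.

4.2 days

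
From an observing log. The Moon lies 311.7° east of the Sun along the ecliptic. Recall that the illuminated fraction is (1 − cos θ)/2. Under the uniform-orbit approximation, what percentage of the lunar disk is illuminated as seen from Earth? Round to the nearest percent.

17%

Half-versine of 311.7°: (1 − 0.665)/2 = 0.167, i.e. 17%.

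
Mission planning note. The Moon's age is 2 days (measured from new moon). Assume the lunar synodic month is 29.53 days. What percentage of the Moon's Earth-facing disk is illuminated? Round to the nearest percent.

Elongation θ = 360° × 2/29.53 ≈ 24.4°.
cos 24.4° = 0.911, so f = (1 − 0.911)/2 = 0.045, so 4%.

4%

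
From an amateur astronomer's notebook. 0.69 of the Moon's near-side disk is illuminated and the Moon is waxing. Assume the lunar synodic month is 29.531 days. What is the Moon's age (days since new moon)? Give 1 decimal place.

9.2 days

cos θ = 1 − 2f = -0.380, giving a principal value of 112.3°.
Before full moon the principal value applies: θ = 112.3°.
At 360°/29.531 d per day, 112.3° corresponds to 9.21 days.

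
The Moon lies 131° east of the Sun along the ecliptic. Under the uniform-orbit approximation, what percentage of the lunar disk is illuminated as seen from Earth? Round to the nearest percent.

83%

f = (1 − cos 131°)/2 = (1 − (-0.656))/2 ≈ 0.828, i.e. 83%.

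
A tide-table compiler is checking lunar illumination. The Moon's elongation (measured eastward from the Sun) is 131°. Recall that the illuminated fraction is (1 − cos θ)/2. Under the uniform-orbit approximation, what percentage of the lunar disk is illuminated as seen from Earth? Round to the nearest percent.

83%

Half-versine of 131°: (1 − (-0.656))/2 = 0.828, i.e. 83%.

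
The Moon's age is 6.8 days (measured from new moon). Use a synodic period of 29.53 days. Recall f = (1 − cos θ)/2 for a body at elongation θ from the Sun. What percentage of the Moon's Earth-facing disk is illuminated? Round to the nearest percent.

44%

Phase angle: θ = 360°·(6.8 d)/(29.53 d) = 82.9°.
cos 82.9° = 0.124, so f = (1 − 0.124)/2 = 0.438, so 44%.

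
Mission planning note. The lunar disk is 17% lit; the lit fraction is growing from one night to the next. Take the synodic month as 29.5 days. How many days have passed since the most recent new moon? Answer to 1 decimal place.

4.0 days

Invert f = (1 − cos θ)/2 to get cos θ = 1 − 2(0.17) = 0.660, hence θ₀ = arccos 0.660 = 48.7°.
The Moon is waxing (0°–180°), so θ = 48.7° directly.
At 360°/29.5 d per day, 48.7° corresponds to 3.99 days.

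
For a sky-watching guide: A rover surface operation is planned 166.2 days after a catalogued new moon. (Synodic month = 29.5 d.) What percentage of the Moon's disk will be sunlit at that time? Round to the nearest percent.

166.2 d spans 5 complete synodic months (5 × 29.5 = 147.50 d) plus 18.70 d.
The Moon has covered 18.70/29.5 of its cycle, so θ ≈ 360° × 18.70/29.5 = 228.2°.
Illuminated fraction = (1 − cos 228.2°)/2 = (1 − (-0.666))/2 ≈ 0.833, so 83%.

83%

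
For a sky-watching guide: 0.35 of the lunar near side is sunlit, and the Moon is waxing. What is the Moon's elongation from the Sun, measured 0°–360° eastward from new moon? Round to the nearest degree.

73°

cos θ = 1 − 2f = 0.300, giving a principal value of 72.5°.
Before full moon the principal value applies: θ = 72.5°.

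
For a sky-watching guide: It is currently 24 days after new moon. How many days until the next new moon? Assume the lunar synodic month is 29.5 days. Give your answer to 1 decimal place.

5.5 days

The next new moon completes the synodic month: 29.5 − 24 = 5.500 days.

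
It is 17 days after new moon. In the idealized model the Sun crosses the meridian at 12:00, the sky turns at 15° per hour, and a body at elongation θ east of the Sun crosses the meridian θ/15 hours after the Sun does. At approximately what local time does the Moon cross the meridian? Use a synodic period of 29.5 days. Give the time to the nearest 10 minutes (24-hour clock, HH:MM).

The Moon has covered 17/29.5 of its cycle, so θ ≈ 360° × 17/29.5 = 207.5°.
The Moon trails the Sun by θ/15 = 207.5/15 ≈ 13.83 hours.
12:00 + 13.831 h ≈ 01:50 → 01:50 to the nearest ten minutes.

01:50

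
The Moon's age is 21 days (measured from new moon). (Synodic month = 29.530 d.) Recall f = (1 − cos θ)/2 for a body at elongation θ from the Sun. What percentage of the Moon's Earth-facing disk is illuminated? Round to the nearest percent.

The Moon has covered 21/29.530 of its cycle, so θ ≈ 360° × 21/29.530 = 256.0°.
With cos θ = (-0.242), the lit fraction is (1 − (-0.242))/2 ≈ 0.621, so 62%.

62%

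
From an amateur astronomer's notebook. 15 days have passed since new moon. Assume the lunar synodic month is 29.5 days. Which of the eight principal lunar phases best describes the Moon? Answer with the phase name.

θ ≈ 360° × 15/29.5 = 183°, which falls in the full moon sector.

full moon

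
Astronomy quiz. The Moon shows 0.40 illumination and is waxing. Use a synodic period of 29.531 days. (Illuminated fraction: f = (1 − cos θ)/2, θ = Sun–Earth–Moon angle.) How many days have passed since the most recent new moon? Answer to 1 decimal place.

6.4 days

cos θ = 1 − 2f = 0.200, giving a principal value of 78.5°.
Before full moon the principal value applies: θ = 78.5°.
Age = 29.531 × 78.5°/360° ≈ 6.44 days.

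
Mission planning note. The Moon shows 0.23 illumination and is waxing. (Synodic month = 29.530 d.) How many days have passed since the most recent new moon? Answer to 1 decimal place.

4.7 days

From f = (1 − cos θ)/2: cos θ = 1 − 2×0.23 = 0.540; arccos → 57.3°.
Before full moon the principal value applies: θ = 57.3°.
Age = 29.530 × 57.3°/360° ≈ 4.70 days.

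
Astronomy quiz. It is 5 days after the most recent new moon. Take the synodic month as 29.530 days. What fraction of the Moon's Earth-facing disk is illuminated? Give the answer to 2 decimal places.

The Moon has covered 5/29.530 of its cycle, so θ ≈ 360° × 5/29.530 = 61.0°.
Illuminated fraction = (1 − cos 61.0°)/2 = (1 − 0.485)/2 ≈ 0.257.

0.26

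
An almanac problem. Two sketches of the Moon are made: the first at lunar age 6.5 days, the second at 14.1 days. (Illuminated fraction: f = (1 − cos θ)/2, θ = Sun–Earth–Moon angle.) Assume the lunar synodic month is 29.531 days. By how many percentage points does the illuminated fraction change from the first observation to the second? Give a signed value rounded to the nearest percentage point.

θ₁ = 360° × 6.5/29.531 = 79.2°, f₁ = (1 − cos θ₁)/2 = 0.407.
θ₂ = 360° × 14.1/29.531 = 171.9°, f₂ = (1 − cos θ₂)/2 = 0.995.
Change = f₂ − f₁ = +0.588 → +59 percentage points.

+59 pp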